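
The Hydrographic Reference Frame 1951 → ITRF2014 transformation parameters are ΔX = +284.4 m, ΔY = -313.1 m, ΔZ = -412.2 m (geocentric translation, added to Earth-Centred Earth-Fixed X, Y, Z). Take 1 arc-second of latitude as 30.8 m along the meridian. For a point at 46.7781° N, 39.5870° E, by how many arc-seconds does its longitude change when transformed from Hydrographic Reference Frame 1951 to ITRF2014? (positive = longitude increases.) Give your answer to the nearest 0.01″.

sin φ = 0.728707, cos φ = 0.684826, sin λ = 0.637249, cos λ = 0.770658.
East component: ΔE = −sin λ·ΔX + cos λ·ΔY = −(0.637249)(284.4) + (0.770658)(-313.1) = -422.53 m.
1° of latitude spans 3600 × 30.80 = 110880 m; at latitude φ, 1° of longitude spans that × cos φ = 75933.5 m, so Δλ = -422.53 / 75933.5 × 3600 = -20.032″.

Δλ = -20.03″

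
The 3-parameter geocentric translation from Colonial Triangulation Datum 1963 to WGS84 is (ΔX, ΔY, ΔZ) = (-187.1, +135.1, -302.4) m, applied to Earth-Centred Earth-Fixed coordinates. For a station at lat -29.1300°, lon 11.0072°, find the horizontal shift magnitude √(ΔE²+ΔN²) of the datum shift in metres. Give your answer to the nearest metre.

The local east axis at (φ, λ) is (−sin λ, cos λ, 0), so ΔE = −sin(11.0072°)·(-187.1) + cos(11.0072°)·135.1 = 168.34 m.
The local north axis is (−sin φ cos λ, −sin φ sin λ, cos φ), giving ΔN = -89.403 + 12.557 − 264.152 = -341.00 m.
Horizontal magnitude = √(ΔE² + ΔN²) = √(168.34² + (-341.00)²) = 380.29 m.

380 m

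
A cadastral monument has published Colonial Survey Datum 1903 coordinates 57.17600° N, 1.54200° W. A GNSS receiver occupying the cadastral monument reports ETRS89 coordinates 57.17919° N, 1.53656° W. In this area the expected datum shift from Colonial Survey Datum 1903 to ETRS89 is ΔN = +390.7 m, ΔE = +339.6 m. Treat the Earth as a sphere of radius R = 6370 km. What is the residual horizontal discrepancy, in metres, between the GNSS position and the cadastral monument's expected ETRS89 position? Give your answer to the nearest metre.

38 m

Observed coordinate differences: Δφ = +0.00319°, Δλ = +0.00544°.
Converting to metres (1° lat = 111177 m, cos φ = 0.542060): observed ΔN = 354.7 m, observed ΔE = 327.8 m.
Subtracting the expected shift leaves a residual of 354.7 − (390.7) = -36.0 m north and 327.8 − (339.6) = -11.8 m east.
Residual distance = √((-36.0)² + (-11.8)²) = 37.9 m.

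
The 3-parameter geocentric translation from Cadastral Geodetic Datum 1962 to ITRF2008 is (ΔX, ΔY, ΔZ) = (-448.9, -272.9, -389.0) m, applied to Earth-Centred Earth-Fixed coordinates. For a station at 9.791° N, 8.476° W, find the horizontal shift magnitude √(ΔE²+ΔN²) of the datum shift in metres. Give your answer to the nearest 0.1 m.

At φ = 9.791°, λ = -8.476°: sin φ = 0.170055, cos φ = 0.985435, sin λ = -0.147395, cos λ = 0.989078.
ΔE = −sin λ·ΔX + cos λ·ΔY = −(-0.147395)·(-448.9) + (0.989078)·(-272.9) = -336.08 m.
ΔN = −sin φ cos λ·ΔX − sin φ sin λ·ΔY + cos φ·ΔZ = −(0.170055)(0.989078)(-448.9) − (0.170055)(-0.147395)(-272.9) + (0.985435)(-389.0) = -314.67 m.
Horizontal magnitude = √(ΔE² + ΔN²) = √((-336.08)² + (-314.67)²) = 460.40 m.

460.4 m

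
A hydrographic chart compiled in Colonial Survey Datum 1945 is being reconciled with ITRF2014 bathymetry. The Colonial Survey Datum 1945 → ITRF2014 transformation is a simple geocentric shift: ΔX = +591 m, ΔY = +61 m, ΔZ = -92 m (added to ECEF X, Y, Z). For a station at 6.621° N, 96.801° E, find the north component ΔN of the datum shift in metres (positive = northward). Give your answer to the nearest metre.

ΔN = -90 m

The local north axis is (−sin φ cos λ, −sin φ sin λ, cos φ), giving ΔN = 8.070 − 6.984 − 91.386 = -90.30 m.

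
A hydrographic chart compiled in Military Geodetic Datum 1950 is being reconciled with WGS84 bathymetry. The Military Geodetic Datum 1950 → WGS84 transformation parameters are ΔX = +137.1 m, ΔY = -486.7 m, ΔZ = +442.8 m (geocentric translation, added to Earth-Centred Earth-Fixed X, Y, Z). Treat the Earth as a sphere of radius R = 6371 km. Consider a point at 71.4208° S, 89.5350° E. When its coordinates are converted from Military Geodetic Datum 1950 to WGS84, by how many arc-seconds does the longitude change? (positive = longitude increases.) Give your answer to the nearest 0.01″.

sin φ = -0.947884, cos φ = 0.318615, sin λ = 0.999967, cos λ = 0.008116.
East component: ΔE = −sin λ·ΔX + cos λ·ΔY = −(0.999967)(137.1) + (0.008116)(-486.7) = -141.05 m.
1° of latitude spans πR/180 = 111195 m; at latitude φ, 1° of longitude spans that × cos φ = 35428.4 m, so Δλ = -141.05 / 35428.4 × 3600 = -14.332″.

Δλ = -14.33″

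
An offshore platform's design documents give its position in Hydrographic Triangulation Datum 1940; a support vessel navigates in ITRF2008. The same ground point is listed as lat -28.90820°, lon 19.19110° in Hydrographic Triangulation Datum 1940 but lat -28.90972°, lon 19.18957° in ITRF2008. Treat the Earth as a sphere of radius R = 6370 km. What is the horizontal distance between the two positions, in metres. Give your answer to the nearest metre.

225 m

Δφ = -28.90972° − -28.90820° = -0.00152°; Δλ = 19.18957° − 19.19110° = -0.00153°.
1° along a meridian = πR/180 = 111177 m.
ΔN = Δφ × 111177 = -169.0 m; ΔE = Δλ × 111177 × cos(-28.90820°) = -0.00153 × 111177 × 0.875395 = -148.9 m.
Distance = √(ΔE² + ΔN²) = √((-148.9)² + (-169.0)²) = 225.2 m.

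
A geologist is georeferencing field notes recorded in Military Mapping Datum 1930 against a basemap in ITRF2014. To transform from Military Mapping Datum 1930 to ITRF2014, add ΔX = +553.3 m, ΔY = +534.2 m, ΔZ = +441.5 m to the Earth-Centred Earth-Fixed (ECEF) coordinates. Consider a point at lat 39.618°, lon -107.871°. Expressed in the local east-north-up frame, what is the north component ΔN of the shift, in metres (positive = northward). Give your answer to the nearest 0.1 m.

ΔN = 772.6 m

The local north axis is (−sin φ cos λ, −sin φ sin λ, cos φ), giving ΔN = 108.272 + 324.205 + 340.093 = 772.57 m.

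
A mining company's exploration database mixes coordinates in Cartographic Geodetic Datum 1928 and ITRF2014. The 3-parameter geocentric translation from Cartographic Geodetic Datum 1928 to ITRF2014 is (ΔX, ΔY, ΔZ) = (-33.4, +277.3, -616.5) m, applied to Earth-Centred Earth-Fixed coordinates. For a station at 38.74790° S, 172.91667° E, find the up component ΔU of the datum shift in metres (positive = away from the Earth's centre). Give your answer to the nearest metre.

The local up (radial) axis is (cos φ cos λ, cos φ sin λ, sin φ), giving ΔU = 25.850 + 26.669 + 385.864 = 438.38 m.

ΔU = 438 m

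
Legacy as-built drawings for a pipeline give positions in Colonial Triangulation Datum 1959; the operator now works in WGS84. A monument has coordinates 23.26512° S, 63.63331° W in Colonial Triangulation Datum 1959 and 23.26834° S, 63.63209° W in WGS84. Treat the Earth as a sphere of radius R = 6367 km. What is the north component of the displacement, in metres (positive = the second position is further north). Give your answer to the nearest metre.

ΔN = -358 m

Δφ = -23.26834° − -23.26512° = -0.00322°; Δλ = -63.63209° − -63.63331° = +0.00122°.
1° along a meridian = πR/180 = 111125 m.
ΔN = Δφ × 111125 = -357.8 m; ΔE = Δλ × 111125 × cos(-23.26512°) = +0.00122 × 111125 × 0.918687 = 124.5 m.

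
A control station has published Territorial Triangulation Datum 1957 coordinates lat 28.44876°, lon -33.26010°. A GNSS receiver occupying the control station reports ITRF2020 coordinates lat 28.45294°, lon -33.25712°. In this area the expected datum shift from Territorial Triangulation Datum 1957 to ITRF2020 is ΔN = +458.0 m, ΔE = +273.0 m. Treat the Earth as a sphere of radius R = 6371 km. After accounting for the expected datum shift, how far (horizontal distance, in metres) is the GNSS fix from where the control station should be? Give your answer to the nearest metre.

20 m

Observed coordinate differences: Δφ = +0.00418°, Δλ = +0.00298°.
Converting to metres (1° lat = 111195 m, cos φ = 0.879243): observed ΔN = 464.8 m, observed ΔE = 291.3 m.
Subtracting the expected shift leaves a residual of 464.8 − (458.0) = 6.8 m north and 291.3 − (273.0) = 18.3 m east.
Residual distance = √(6.8² + 18.3²) = 19.6 m.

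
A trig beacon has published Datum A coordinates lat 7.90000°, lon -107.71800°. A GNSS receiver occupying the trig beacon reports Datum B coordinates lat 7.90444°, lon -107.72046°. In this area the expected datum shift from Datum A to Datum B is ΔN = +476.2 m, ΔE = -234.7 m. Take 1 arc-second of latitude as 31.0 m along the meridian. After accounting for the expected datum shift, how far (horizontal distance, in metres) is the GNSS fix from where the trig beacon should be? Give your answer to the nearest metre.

Observed coordinate differences: Δφ = +0.00444°, Δλ = -0.00246°.
Converting to metres (1° lat = 111600 m, cos φ = 0.990509): observed ΔN = 495.5 m, observed ΔE = -271.9 m.
Subtracting the expected shift leaves a residual of 495.5 − (476.2) = 19.3 m north and -271.9 − (-234.7) = -37.2 m east.
Residual distance = √(19.3² + (-37.2)²) = 41.9 m.

42 m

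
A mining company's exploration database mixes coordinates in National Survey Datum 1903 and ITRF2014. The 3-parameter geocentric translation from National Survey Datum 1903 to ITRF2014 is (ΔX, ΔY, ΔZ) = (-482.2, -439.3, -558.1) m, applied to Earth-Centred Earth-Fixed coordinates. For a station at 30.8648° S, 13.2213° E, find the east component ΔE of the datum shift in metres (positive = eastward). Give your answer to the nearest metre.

ΔE = -317 m

At φ = -30.8648°, λ = 13.2213°: sin φ = -0.513014, cos φ = 0.858380, sin λ = 0.228713, cos λ = 0.973494.
ΔE = −sin λ·ΔX + cos λ·ΔY = −(0.228713)·(-482.2) + (0.973494)·(-439.3) = -317.37 m.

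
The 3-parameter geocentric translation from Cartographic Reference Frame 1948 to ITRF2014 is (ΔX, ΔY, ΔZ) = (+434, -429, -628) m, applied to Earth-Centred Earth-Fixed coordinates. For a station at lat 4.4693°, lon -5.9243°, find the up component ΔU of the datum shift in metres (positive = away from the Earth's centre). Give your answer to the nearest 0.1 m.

ΔU = 425.6 m

At φ = 4.4693°, λ = -5.9243°: sin φ = 0.077925, cos φ = 0.996959, sin λ = -0.103214, cos λ = 0.994659.
ΔU = cos φ cos λ·ΔX + cos φ sin λ·ΔY + sin φ·ΔZ = (0.996959)(0.994659)(434) + (0.996959)(-0.103214)(-429) + (0.077925)(-628) = 425.58 m.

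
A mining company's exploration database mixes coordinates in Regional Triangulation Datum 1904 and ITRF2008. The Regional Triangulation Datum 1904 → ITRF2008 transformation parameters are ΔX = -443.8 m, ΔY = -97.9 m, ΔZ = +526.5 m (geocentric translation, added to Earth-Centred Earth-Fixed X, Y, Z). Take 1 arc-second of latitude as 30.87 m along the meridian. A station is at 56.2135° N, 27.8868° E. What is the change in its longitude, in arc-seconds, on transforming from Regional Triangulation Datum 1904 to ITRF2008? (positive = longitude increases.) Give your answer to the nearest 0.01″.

sin φ = 0.831116, cos φ = 0.556100, sin λ = 0.467726, cos λ = 0.883873.
East component: ΔE = −sin λ·ΔX + cos λ·ΔY = −(0.467726)(-443.8) + (0.883873)(-97.9) = 121.05 m.
1° of latitude spans 3600 × 30.87 = 111132 m; at latitude φ, 1° of longitude spans that × cos φ = 61800.5 m, so Δλ = 121.05 / 61800.5 × 3600 = 7.051″.

Δλ = 7.05″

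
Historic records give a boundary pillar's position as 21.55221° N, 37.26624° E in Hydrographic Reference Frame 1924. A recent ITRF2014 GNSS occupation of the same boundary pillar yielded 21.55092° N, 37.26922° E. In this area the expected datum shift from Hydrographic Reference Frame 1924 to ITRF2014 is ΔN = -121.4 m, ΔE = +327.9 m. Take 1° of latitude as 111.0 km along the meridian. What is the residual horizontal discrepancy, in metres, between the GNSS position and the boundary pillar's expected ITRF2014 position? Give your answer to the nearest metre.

30 m

Observed coordinate differences: Δφ = -0.00129°, Δλ = +0.00298°.
Converting to metres (1° lat = 111000 m, cos φ = 0.930083): observed ΔN = -143.2 m, observed ΔE = 307.7 m.
Subtracting the expected shift leaves a residual of -143.2 − (-121.4) = -21.8 m north and 307.7 − (327.9) = -20.2 m east.
Residual distance = √((-21.8)² + (-20.2)²) = 29.7 m.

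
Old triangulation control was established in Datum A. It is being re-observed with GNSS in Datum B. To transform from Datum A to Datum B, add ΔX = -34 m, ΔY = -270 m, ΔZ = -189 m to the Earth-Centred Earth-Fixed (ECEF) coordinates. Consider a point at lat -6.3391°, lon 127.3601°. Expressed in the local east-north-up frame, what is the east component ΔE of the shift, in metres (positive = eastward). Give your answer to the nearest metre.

ΔE = 191 m

The local east axis at (φ, λ) is (−sin λ, cos λ, 0), so ΔE = −sin(127.3601°)·(-34) + cos(127.3601°)·(-270) = 190.87 m.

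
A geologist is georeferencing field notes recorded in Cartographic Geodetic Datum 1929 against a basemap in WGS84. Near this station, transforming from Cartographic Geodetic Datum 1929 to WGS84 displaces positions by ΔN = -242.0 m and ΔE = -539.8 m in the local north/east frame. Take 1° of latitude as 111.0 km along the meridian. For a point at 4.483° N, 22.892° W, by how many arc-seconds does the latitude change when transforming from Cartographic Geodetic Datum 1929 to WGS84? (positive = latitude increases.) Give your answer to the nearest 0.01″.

1° of latitude = 111.0 km, so Δφ = -242.0 / 111000 = -0.0021802° = -7.849″.

Δφ = -7.85″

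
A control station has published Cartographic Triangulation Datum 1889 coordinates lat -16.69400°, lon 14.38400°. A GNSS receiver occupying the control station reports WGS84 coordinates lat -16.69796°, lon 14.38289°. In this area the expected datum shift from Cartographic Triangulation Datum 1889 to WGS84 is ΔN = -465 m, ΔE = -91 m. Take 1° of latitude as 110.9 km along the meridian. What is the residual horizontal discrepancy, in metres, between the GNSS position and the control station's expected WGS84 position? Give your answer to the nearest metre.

Observed coordinate differences: Δφ = -0.00396°, Δλ = -0.00111°.
Converting to metres (1° lat = 110900 m, cos φ = 0.957853): observed ΔN = -439.2 m, observed ΔE = -117.9 m.
Subtracting the expected shift leaves a residual of -439.2 − (-465) = 25.8 m north and -117.9 − (-91) = -26.9 m east.
Residual distance = √(25.8² + (-26.9)²) = 37.3 m.

37 m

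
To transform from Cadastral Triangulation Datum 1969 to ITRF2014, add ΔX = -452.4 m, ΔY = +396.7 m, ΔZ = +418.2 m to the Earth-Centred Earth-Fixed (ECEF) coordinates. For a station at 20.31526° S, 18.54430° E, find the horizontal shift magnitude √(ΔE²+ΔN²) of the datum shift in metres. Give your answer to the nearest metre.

The local east axis at (φ, λ) is (−sin λ, cos λ, 0), so ΔE = −sin(18.54430°)·(-452.4) + cos(18.54430°)·396.7 = 519.98 m.
The local north axis is (−sin φ cos λ, −sin φ sin λ, cos φ), giving ΔN = -148.911 + 43.803 + 392.186 = 287.08 m.
Horizontal magnitude = √(ΔE² + ΔN²) = √(519.98² + 287.08²) = 593.97 m.

594 m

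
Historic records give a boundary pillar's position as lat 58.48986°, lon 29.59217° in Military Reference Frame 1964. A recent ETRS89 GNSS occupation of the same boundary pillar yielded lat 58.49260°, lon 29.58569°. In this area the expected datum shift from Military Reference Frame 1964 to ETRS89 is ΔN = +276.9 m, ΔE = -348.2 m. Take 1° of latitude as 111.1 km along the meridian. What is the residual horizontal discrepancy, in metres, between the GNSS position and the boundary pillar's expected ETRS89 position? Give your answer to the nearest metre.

39 m

Observed coordinate differences: Δφ = +0.00274°, Δλ = -0.00648°.
Converting to metres (1° lat = 111100 m, cos φ = 0.522649): observed ΔN = 304.4 m, observed ΔE = -376.3 m.
Subtracting the expected shift leaves a residual of 304.4 − (276.9) = 27.5 m north and -376.3 − (-348.2) = -28.1 m east.
Residual distance = √(27.5² + (-28.1)²) = 39.3 m.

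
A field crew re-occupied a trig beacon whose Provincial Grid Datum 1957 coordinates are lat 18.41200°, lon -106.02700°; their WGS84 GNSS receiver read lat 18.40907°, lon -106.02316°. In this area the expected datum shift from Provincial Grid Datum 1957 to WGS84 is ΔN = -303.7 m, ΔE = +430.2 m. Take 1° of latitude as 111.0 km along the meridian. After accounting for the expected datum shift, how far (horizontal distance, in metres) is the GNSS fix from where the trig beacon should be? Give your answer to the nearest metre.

Observed coordinate differences: Δφ = -0.00293°, Δλ = +0.00384°.
Converting to metres (1° lat = 111000 m, cos φ = 0.948810): observed ΔN = -325.2 m, observed ΔE = 404.4 m.
Subtracting the expected shift leaves a residual of -325.2 − (-303.7) = -21.5 m north and 404.4 − (430.2) = -25.8 m east.
Residual distance = √((-21.5)² + (-25.8)²) = 33.6 m.

34 m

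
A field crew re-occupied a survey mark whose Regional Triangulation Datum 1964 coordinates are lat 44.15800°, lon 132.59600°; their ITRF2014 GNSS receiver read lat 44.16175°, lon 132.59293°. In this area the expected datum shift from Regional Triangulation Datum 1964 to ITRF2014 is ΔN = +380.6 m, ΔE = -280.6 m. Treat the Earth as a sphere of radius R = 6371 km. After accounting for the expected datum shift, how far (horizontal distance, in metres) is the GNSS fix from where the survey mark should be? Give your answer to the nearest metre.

51 m

Observed coordinate differences: Δφ = +0.00375°, Δλ = -0.00307°.
Converting to metres (1° lat = 111195 m, cos φ = 0.717421): observed ΔN = 417.0 m, observed ΔE = -244.9 m.
Subtracting the expected shift leaves a residual of 417.0 − (380.6) = 36.4 m north and -244.9 − (-280.6) = 35.7 m east.
Residual distance = √(36.4² + 35.7²) = 51.0 m.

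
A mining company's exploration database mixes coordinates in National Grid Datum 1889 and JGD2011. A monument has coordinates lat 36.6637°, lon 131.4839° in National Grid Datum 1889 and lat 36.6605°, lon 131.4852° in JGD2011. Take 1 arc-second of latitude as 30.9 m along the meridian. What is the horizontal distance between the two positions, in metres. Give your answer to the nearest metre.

Δφ = 36.6605° − 36.6637° = -0.0032°; Δλ = 131.4852° − 131.4839° = +0.0013°.
1° of latitude = 3600 × 30.90 = 111240 m.
ΔN = Δφ × 111240 = -356.0 m; ΔE = Δλ × 111240 × cos(36.6637°) = +0.0013 × 111240 × 0.802154 = 116.0 m.
Distance = √(ΔE² + ΔN²) = √(116.0² + (-356.0)²) = 374.4 m.

374 m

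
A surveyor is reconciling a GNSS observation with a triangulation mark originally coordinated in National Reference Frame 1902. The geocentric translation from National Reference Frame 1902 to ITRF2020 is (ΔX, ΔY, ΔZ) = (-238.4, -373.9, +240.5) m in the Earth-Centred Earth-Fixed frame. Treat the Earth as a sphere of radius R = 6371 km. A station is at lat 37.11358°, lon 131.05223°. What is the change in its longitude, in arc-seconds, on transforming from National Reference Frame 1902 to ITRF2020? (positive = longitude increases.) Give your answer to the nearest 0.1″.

sin φ = 0.603397, cos φ = 0.797441, sin λ = 0.754111, cos λ = -0.656747.
East component: ΔE = −sin λ·ΔX + cos λ·ΔY = −(0.754111)(-238.4) + (-0.656747)(-373.9) = 425.34 m.
1° of latitude spans πR/180 = 111195 m; at latitude φ, 1° of longitude spans that × cos φ = 88671.4 m, so Δλ = 425.34 / 88671.4 × 3600 = 17.268″.

Δλ = 17.3″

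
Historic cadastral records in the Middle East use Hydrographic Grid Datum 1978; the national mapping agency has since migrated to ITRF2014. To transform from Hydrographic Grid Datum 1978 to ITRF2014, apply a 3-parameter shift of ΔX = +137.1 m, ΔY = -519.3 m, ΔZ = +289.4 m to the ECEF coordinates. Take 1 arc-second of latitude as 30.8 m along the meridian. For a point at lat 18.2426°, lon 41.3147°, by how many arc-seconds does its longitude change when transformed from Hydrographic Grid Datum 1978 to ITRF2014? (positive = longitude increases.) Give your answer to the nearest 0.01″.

sin φ = 0.313041, cos φ = 0.949740, sin λ = 0.660194, cos λ = 0.751095.
East component: ΔE = −sin λ·ΔX + cos λ·ΔY = −(0.660194)(137.1) + (0.751095)(-519.3) = -480.56 m.
1° of latitude spans 3600 × 30.80 = 110880 m; at latitude φ, 1° of longitude spans that × cos φ = 105307.1 m, so Δλ = -480.56 / 105307.1 × 3600 = -16.428″.

Δλ = -16.43″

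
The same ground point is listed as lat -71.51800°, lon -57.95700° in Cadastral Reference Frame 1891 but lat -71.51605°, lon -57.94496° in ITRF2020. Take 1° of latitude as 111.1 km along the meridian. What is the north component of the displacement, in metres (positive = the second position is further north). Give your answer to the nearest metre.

Δφ = -71.51605° − -71.51800° = +0.00195°; Δλ = -57.94496° − -57.95700° = +0.01204°.
ΔN = Δφ × 111100 = 216.6 m; ΔE = Δλ × 111100 × cos(-71.51800°) = +0.01204 × 111100 × 0.317007 = 424.0 m.

ΔN = 217 m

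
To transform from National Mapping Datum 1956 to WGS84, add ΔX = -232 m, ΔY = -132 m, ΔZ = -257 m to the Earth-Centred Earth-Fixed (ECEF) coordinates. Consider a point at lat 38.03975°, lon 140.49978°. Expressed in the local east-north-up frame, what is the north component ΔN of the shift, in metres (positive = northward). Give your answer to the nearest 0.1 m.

ΔN = -261.0 m

The local north axis is (−sin φ cos λ, −sin φ sin λ, cos φ), giving ΔN = -110.311 + 51.738 − 202.409 = -260.98 m.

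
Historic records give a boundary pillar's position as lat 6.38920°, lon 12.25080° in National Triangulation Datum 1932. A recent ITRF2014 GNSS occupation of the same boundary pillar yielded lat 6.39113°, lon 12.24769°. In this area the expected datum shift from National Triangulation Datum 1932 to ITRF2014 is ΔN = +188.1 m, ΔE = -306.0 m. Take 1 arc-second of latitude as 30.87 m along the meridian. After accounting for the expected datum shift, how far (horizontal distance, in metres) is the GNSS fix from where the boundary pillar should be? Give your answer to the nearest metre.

Observed coordinate differences: Δφ = +0.00193°, Δλ = -0.00311°.
Converting to metres (1° lat = 111132 m, cos φ = 0.993789): observed ΔN = 214.5 m, observed ΔE = -343.5 m.
Subtracting the expected shift leaves a residual of 214.5 − (188.1) = 26.4 m north and -343.5 − (-306.0) = -37.5 m east.
Residual distance = √(26.4² + (-37.5)²) = 45.8 m.

46 m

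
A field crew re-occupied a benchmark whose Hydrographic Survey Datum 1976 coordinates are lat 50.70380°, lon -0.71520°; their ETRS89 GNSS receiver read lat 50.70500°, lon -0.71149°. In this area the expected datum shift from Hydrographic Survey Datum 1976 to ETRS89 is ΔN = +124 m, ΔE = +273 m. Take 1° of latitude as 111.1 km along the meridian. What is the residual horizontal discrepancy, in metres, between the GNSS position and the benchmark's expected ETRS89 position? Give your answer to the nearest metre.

15 m

Observed coordinate differences: Δφ = +0.00120°, Δλ = +0.00371°.
Converting to metres (1° lat = 111100 m, cos φ = 0.633330): observed ΔN = 133.3 m, observed ΔE = 261.0 m.
Subtracting the expected shift leaves a residual of 133.3 − (124) = 9.3 m north and 261.0 − (273) = -12.0 m east.
Residual distance = √(9.3² + (-12.0)²) = 15.2 m.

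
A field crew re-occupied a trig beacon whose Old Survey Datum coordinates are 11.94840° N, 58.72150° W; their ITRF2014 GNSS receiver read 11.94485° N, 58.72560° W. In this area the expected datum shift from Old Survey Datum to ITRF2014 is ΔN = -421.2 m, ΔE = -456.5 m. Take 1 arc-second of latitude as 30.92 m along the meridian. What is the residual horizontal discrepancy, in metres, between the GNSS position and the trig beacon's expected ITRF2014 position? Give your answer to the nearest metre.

Observed coordinate differences: Δφ = -0.00355°, Δλ = -0.00410°.
Converting to metres (1° lat = 111312 m, cos φ = 0.978334): observed ΔN = -395.2 m, observed ΔE = -446.5 m.
Subtracting the expected shift leaves a residual of -395.2 − (-421.2) = 26.0 m north and -446.5 − (-456.5) = 10.0 m east.
Residual distance = √(26.0² + 10.0²) = 27.9 m.

28 m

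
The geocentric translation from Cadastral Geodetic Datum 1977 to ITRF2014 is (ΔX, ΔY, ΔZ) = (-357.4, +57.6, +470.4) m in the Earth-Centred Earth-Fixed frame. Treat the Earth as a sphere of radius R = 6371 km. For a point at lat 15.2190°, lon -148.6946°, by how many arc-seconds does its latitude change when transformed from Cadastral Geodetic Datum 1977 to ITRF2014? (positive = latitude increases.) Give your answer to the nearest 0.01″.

Δφ = 12.35″

sin φ = 0.262509, cos φ = 0.964929, sin λ = -0.519600, cos λ = -0.854410.
North component: ΔN = −sin φ cos λ·ΔX − sin φ sin λ·ΔY + cos φ·ΔZ = −(0.262509)(-0.854410)(-357.4) − (0.262509)(-0.519600)(57.6) + (0.964929)(470.4) = 381.60 m.
1° of latitude spans πR/180 = 111195 m, so Δφ = 381.60 / 111195 × 3600 = 12.354″.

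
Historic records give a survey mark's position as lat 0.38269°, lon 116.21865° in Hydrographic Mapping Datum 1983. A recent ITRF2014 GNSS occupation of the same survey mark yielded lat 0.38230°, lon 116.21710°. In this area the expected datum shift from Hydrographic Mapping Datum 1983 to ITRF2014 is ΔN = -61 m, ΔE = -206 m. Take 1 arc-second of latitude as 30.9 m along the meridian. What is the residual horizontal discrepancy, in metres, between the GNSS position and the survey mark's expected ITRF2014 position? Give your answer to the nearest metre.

38 m

Observed coordinate differences: Δφ = -0.00039°, Δλ = -0.00155°.
Converting to metres (1° lat = 111240 m, cos φ = 0.999978): observed ΔN = -43.4 m, observed ΔE = -172.4 m.
Subtracting the expected shift leaves a residual of -43.4 − (-61) = 17.6 m north and -172.4 − (-206) = 33.6 m east.
Residual distance = √(17.6² + 33.6²) = 37.9 m.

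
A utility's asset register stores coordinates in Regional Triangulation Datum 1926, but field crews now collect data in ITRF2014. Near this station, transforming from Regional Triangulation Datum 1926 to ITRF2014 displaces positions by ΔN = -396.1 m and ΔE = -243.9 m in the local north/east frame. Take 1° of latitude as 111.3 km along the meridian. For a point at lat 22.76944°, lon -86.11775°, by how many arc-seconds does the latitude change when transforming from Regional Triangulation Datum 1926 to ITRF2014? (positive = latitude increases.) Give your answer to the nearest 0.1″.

Δφ = -12.8″

1° of latitude = 111.3 km, so Δφ = -396.1 / 111300 = -0.0035588° = -12.812″.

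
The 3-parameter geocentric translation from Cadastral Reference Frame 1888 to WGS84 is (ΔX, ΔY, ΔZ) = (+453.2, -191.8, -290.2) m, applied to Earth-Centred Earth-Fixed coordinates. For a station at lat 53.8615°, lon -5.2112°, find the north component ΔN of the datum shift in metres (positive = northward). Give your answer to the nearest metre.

At φ = 53.8615°, λ = -5.2112°: sin φ = 0.807594, cos φ = 0.589739, sin λ = -0.090827, cos λ = 0.995867.
ΔN = −sin φ cos λ·ΔX − sin φ sin λ·ΔY + cos φ·ΔZ = −(0.807594)(0.995867)(453.2) − (0.807594)(-0.090827)(-191.8) + (0.589739)(-290.2) = -549.70 m.

ΔN = -550 m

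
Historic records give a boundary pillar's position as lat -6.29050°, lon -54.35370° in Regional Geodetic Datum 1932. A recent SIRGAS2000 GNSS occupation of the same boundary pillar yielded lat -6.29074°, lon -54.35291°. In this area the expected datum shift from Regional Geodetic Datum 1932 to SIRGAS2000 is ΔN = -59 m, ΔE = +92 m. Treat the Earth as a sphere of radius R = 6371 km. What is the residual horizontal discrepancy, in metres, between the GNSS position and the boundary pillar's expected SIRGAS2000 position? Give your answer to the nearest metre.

33 m

Observed coordinate differences: Δφ = -0.00024°, Δλ = +0.00079°.
Converting to metres (1° lat = 111195 m, cos φ = 0.993979): observed ΔN = -26.7 m, observed ΔE = 87.3 m.
Subtracting the expected shift leaves a residual of -26.7 − (-59) = 32.3 m north and 87.3 − (92) = -4.7 m east.
Residual distance = √(32.3² + (-4.7)²) = 32.7 m.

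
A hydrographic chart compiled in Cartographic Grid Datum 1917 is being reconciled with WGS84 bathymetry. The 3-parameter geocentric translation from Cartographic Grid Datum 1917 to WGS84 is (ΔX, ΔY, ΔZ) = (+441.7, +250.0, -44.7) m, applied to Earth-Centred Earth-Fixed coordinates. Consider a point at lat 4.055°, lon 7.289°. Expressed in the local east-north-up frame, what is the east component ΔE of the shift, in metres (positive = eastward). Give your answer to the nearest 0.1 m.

The local east axis at (φ, λ) is (−sin λ, cos λ, 0), so ΔE = −sin(7.289°)·441.7 + cos(7.289°)·250.0 = 191.94 m.

ΔE = 191.9 m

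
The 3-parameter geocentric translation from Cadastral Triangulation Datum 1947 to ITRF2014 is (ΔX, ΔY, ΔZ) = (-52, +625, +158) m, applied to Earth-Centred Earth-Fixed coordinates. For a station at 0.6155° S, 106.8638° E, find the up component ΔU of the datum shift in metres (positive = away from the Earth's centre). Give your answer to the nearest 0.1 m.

The local up (radial) axis is (cos φ cos λ, cos φ sin λ, sin φ), giving ΔU = 15.084 + 598.089 − 1.697 = 611.48 m.

ΔU = 611.5 m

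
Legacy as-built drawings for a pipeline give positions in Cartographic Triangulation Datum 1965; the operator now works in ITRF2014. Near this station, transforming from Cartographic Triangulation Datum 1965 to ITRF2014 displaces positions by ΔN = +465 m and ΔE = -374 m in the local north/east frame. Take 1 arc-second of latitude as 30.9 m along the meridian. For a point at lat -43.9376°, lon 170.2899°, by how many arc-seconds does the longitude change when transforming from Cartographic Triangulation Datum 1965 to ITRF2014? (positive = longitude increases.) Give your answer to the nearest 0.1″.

Δλ = -16.8″

At latitude -43.9376°, cos φ = 0.720096.
1″ of longitude at this latitude = 30.90 × cos φ = 22.2510 m, so Δλ = -374.0 / 22.2510 = -16.808″.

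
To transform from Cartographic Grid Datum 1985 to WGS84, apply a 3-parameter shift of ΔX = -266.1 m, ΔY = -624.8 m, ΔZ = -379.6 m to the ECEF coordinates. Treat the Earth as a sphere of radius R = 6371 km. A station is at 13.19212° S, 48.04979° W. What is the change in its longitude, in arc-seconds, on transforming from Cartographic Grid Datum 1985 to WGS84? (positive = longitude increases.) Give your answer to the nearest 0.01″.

Δλ = -20.47″

sin φ = -0.228217, cos φ = 0.973610, sin λ = -0.743726, cos λ = 0.668485.
East component: ΔE = −sin λ·ΔX + cos λ·ΔY = −(-0.743726)(-266.1) + (0.668485)(-624.8) = -615.57 m.
1° of latitude spans πR/180 = 111195 m; at latitude φ, 1° of longitude spans that × cos φ = 108260.5 m, so Δλ = -615.57 / 108260.5 × 3600 = -20.470″.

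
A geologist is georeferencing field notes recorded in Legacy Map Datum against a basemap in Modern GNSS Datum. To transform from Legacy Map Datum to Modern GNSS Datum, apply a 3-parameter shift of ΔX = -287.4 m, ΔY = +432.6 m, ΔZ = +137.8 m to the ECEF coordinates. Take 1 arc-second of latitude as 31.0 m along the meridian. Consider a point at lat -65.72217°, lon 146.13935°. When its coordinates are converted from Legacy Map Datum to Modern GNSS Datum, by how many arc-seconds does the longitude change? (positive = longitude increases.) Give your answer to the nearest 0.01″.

Δλ = -15.62″

sin φ = -0.911562, cos φ = 0.411162, sin λ = 0.557175, cos λ = -0.830395.
East component: ΔE = −sin λ·ΔX + cos λ·ΔY = −(0.557175)(-287.4) + (-0.830395)(432.6) = -199.10 m.
1° of latitude spans 3600 × 31.00 = 111600 m; at latitude φ, 1° of longitude spans that × cos φ = 45885.6 m, so Δλ = -199.10 / 45885.6 × 3600 = -15.620″.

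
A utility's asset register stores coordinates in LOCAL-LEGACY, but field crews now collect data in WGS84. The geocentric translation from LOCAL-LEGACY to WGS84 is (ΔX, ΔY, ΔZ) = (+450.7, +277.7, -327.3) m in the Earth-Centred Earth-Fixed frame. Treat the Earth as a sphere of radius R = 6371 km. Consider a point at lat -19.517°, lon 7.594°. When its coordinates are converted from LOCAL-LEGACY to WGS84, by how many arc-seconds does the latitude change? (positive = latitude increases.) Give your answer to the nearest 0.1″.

Δφ = -4.8″

sin φ = -0.334087, cos φ = 0.942542, sin λ = 0.132153, cos λ = 0.991229.
North component: ΔN = −sin φ cos λ·ΔX − sin φ sin λ·ΔY + cos φ·ΔZ = −(-0.334087)(0.991229)(450.7) − (-0.334087)(0.132153)(277.7) + (0.942542)(-327.3) = -146.98 m.
1° of latitude spans πR/180 = 111195 m, so Δφ = -146.98 / 111195 × 3600 = -4.759″.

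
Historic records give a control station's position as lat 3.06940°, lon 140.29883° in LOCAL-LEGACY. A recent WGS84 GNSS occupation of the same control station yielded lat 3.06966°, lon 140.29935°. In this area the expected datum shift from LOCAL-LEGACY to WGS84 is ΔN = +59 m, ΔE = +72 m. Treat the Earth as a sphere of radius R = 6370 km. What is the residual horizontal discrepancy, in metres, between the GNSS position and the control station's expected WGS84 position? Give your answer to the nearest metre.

33 m

Observed coordinate differences: Δφ = +0.00026°, Δλ = +0.00052°.
Converting to metres (1° lat = 111177 m, cos φ = 0.998565): observed ΔN = 28.9 m, observed ΔE = 57.7 m.
Subtracting the expected shift leaves a residual of 28.9 − (59) = -30.1 m north and 57.7 − (72) = -14.3 m east.
Residual distance = √((-30.1)² + (-14.3)²) = 33.3 m.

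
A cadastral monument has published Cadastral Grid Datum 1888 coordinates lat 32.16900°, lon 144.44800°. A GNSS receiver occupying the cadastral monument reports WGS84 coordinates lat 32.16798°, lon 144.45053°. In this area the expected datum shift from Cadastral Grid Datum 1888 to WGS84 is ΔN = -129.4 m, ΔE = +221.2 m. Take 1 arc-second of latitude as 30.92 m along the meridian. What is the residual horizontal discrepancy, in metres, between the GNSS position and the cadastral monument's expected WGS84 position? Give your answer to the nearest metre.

23 m

Observed coordinate differences: Δφ = -0.00102°, Δλ = +0.00253°.
Converting to metres (1° lat = 111312 m, cos φ = 0.846481): observed ΔN = -113.5 m, observed ΔE = 238.4 m.
Subtracting the expected shift leaves a residual of -113.5 − (-129.4) = 15.9 m north and 238.4 − (221.2) = 17.2 m east.
Residual distance = √(15.9² + 17.2²) = 23.4 m.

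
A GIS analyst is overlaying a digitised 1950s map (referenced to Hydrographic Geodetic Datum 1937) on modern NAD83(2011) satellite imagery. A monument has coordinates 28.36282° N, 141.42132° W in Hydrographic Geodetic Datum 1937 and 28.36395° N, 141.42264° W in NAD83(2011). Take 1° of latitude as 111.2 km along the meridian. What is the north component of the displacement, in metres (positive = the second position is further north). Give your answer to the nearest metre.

Δφ = 28.36395° − 28.36282° = +0.00113°; Δλ = -141.42264° − -141.42132° = -0.00132°.
ΔN = Δφ × 111200 = 125.7 m; ΔE = Δλ × 111200 × cos(28.36282°) = -0.00132 × 111200 × 0.879957 = -129.2 m.

ΔN = 126 m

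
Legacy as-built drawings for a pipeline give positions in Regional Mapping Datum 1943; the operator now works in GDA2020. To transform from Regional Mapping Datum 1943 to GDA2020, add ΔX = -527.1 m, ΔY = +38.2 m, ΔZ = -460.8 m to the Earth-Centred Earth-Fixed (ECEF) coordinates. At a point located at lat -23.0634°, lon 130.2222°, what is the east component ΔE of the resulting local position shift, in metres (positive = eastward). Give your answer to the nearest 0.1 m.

ΔE = 377.8 m

At φ = -23.0634°, λ = 130.2222°: sin φ = -0.391749, cos φ = 0.920072, sin λ = 0.763546, cos λ = -0.645754.
ΔE = −sin λ·ΔX + cos λ·ΔY = −(0.763546)·(-527.1) + (-0.645754)·(38.2) = 377.80 m.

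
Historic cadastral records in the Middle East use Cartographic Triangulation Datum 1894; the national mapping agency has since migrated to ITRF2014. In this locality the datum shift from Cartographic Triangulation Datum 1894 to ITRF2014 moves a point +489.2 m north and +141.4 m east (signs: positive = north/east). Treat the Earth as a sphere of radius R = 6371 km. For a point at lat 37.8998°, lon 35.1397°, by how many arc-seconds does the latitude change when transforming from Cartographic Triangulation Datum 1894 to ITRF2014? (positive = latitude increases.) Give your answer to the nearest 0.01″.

On a sphere of radius R, 1 rad of latitude = R, so Δφ = ΔN / R = 489.2 / 6371000 = 7.6785e-05 rad = 15.838″.

Δφ = 15.84″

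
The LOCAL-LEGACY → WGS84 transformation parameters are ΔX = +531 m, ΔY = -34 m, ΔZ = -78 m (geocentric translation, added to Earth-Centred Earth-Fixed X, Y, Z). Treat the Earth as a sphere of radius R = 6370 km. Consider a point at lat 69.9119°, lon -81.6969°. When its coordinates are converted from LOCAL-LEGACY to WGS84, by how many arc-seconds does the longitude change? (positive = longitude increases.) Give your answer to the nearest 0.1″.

Δλ = 49.1″

sin φ = 0.939166, cos φ = 0.343465, sin λ = -0.989518, cos λ = 0.144410.
East component: ΔE = −sin λ·ΔX + cos λ·ΔY = −(-0.989518)(531) + (0.144410)(-34) = 520.52 m.
1° of latitude spans πR/180 = 111177 m; at latitude φ, 1° of longitude spans that × cos φ = 38185.5 m, so Δλ = 520.52 / 38185.5 × 3600 = 49.073″.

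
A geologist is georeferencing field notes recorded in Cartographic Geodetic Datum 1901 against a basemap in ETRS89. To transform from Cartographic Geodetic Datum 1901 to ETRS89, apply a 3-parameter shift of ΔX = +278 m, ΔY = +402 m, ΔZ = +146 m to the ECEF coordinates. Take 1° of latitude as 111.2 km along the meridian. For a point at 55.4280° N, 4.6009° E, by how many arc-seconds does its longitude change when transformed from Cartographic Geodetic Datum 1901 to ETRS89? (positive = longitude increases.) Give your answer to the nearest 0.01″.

Δλ = 21.59″

sin φ = 0.823414, cos φ = 0.567441, sin λ = 0.080215, cos λ = 0.996778.
East component: ΔE = −sin λ·ΔX + cos λ·ΔY = −(0.080215)(278) + (0.996778)(402) = 378.40 m.
1° of latitude spans 111200 m; at latitude φ, 1° of longitude spans that × cos φ = 63099.5 m, so Δλ = 378.40 / 63099.5 × 3600 = 21.589″.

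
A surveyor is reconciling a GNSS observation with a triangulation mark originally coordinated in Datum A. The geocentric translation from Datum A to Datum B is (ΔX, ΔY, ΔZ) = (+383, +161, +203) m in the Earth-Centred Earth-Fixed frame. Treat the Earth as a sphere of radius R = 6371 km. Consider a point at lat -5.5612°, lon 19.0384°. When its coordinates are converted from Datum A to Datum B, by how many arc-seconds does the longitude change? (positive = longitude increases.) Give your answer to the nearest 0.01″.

Δλ = 0.89″

sin φ = -0.096909, cos φ = 0.995293, sin λ = 0.326202, cos λ = 0.945300.
East component: ΔE = −sin λ·ΔX + cos λ·ΔY = −(0.326202)(383) + (0.945300)(161) = 27.26 m.
1° of latitude spans πR/180 = 111195 m; at latitude φ, 1° of longitude spans that × cos φ = 110671.6 m, so Δλ = 27.26 / 110671.6 × 3600 = 0.887″.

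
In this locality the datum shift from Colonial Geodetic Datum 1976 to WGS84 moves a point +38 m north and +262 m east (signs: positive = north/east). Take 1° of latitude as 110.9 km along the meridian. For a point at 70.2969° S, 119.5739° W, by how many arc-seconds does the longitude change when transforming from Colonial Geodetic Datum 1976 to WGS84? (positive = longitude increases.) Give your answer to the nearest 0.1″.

At latitude -70.2969°, cos φ = 0.337146.
1° of longitude at this latitude = 110.9 × cos φ = 37.39 km, so Δλ = 262.0 / 37389.5 = 0.0070073° = 25.226″.

Δλ = 25.2″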